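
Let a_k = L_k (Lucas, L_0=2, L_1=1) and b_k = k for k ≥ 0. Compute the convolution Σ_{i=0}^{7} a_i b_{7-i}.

This is [x^7] in the product of the two ordinary generating functions.
Σ = 2·7 + 1·6 + 3·5 + 4·4 + 7·3 + 11·2 + 18·1 + 29·0 = 112.

112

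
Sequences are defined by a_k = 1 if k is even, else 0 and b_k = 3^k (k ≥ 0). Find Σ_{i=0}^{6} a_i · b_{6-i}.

This is [x^6] in the product of the two ordinary generating functions.
Σ = 1·729 + 0·243 + 1·81 + 0·27 + 1·9 + 0·3 + 1·1 = 820.

820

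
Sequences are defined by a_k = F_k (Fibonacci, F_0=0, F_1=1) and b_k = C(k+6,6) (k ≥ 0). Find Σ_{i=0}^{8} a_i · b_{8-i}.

4950

This is [x^8] in the product of the two ordinary generating functions.
Σ = 0·3003 + 1·1716 + 1·924 + 2·462 + 3·210 + 5·84 + 8·28 + 13·7 + 21·1 = 4950.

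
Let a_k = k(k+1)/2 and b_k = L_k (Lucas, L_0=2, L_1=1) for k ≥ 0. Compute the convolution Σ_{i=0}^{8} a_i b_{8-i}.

This is [x^8] in the product of the two ordinary generating functions.
Σ = 0·47 + 1·29 + 3·18 + 6·11 + 10·7 + 15·4 + 21·3 + 28·1 + 36·2 = 442.

442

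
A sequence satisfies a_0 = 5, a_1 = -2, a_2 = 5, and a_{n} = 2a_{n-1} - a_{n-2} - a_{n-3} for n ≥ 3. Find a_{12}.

50

The ordinary generating function has denominator 1 - 2y + y^2 + y^3.
Iterating the recurrence: a_0,…,a_{12} = 5, -2, 5, 7, 11, 10, 2, -17, -46, -77, -91, -59, 50.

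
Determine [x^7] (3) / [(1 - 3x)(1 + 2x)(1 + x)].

Partial fractions give a closed form: a_n = (27/20)·3^n + (12/5)·(-2)^n + (-3/4)·(-1)^n.
At n = 7: a_7 = 2646.

2646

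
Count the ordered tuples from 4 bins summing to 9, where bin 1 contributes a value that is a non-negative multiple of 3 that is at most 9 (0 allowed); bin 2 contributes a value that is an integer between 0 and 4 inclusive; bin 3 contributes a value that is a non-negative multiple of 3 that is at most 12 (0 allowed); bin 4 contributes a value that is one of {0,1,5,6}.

The generating function for the choices is (1 + x³ + x⁶ + x⁹)·(1 + x + x² + x³ + x⁴)·(1 + x³ + x⁶ + x⁹ + x¹²)·(1 + x + x⁵ + x⁶); the count is [x⁹].
(1 + x³ + x⁶ + x⁹) has coefficients 1,0,0,1,0,0,1,0,0,1 for degrees 0…9.
(1 + x + x² + x³ + x⁴) has coefficients 1,1,1,1,1,0,0,0,0,0 for degrees 0…9.
Multiplying by (1 + x³ + x⁶ + x⁹ + x¹²) gives running coefficients 1,1,1,2,2,1,2,2,1,2 for degrees 0…9.
Finally multiplying by (1 + x + x⁵ + x⁶), the product of all factors after the first has coefficients 1,2,2,3,4,4,5,6,6,7 for degrees 0…9.
[x⁹] = 1·7 + 1·5 + 1·3 + 1·1 = 16.

16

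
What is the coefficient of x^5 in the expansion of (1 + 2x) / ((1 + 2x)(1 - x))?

1

Partial fractions give a closed form: a_n = (1)·1^n.
At n = 5: a_5 = 1.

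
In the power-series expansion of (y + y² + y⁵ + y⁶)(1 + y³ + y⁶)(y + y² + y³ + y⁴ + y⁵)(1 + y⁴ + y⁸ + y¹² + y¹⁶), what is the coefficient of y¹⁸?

16

(y + y² + y⁵ + y⁶) has coefficients 0,1,1,0,0,1,1 for degrees 0…6.
(1 + y³ + y⁶) has coefficients 1,0,0,1,0,0,1,0,0,0,0,0,0,0,0,0,0,0,0 for degrees 0…18.
Multiplying by (y + y² + y³ + y⁴ + y⁵) gives running coefficients 0,1,1,1,2,2,1,2,2,1,1,1,0,0,0,0,0,0,0 for degrees 0…18.
Finally multiplying by (1 + y⁴ + y⁸ + y¹² + y¹⁶), the product of all factors after the first has coefficients 0,1,1,1,2,3,2,3,4,4,3,4,4,4,3,4,4,4,3 for degrees 0…18.
[y¹⁸] = 1·4 + 1·4 + 1·4 + 1·4 = 16.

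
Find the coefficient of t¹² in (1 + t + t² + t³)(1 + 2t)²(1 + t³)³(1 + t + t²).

59

(1 + t + t² + t³) has coefficients 1,1,1,1 for degrees 0…3.
(1 + 2t)² has coefficients 1,4,4,0,0,0,0,0,0,0,0,0,0 for degrees 0…12.
Multiplying by (1 + t³)³ gives running coefficients 1,4,4,3,12,12,3,12,12,1,4,4,0 for degrees 0…12.
Finally multiplying by (1 + t + t²), the product of all factors after the first has coefficients 1,5,9,11,19,27,27,27,27,25,17,9,8 for degrees 0…12.
[t¹²] = 1·8 + 1·9 + 1·17 + 1·25 = 59.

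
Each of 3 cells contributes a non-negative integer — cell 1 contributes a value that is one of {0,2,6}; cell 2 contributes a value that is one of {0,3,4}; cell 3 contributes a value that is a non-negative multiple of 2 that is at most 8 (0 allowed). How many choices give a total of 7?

2

The generating function for the choices is (1 + x² + x⁶)·(1 + x³ + x⁴)·(1 + x² + x⁴ + x⁶ + x⁸); the count is [x⁷].
(1 + x² + x⁶) has coefficients 1,0,1,0,0,0,1 for degrees 0…6.
(1 + x³ + x⁴) has coefficients 1,0,0,1,1,0,0,0 for degrees 0…7.
Finally multiplying by (1 + x² + x⁴ + x⁶ + x⁸), the product of all factors after the first has coefficients 1,0,1,1,2,1,2,1 for degrees 0…7.
[x⁷] = 1·1 + 1·1 + 1·0 = 2.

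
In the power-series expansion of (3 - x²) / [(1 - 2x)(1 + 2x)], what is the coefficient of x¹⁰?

2816

The denominator gives the recurrence a_n = 4a_(n−2) for n ≥ 3; the numerator fixes a_0 = 3, a_1 = 0, a_2 = 11.
Iterating: 3, 0, 11, 0, 44, 0, 176, 0, 704, 0, 2816, so a_10 = 2816.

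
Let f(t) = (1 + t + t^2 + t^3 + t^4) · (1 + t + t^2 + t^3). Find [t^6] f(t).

2

(1 + t + t^2 + t^3 + t^4) has coefficients 1,1,1,1,1 for degrees 0…4.
(1 + t + t^2 + t^3) has coefficients 1,1,1,1,0,0,0 for degrees 0…6.
[t^6] = 1·0 + 1·0 + 1·0 + 1·1 + 1·1 = 2.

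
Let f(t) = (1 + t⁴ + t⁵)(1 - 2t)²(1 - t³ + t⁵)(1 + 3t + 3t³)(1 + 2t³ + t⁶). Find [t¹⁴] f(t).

(1 + t⁴ + t⁵) has coefficients 1,0,0,0,1,1 for degrees 0…5.
(1 - 2t)² has coefficients 1,-4,4,0,0,0,0,0,0,0,0,0,0,0,0 for degrees 0…14.
Multiplying by (1 - t³ + t⁵) gives running coefficients 1,-4,4,-1,4,-3,-4,4,0,0,0,0,0,0,0 for degrees 0…14.
Multiplying by (1 + 3t + 3t³) gives running coefficients 1,-1,-8,14,-11,21,-16,4,3,-12,12,0,0,0,0 for degrees 0…14.
Finally multiplying by (1 + 2t³ + t⁶), the product of all factors after the first has coefficients 1,-1,-8,16,-13,5,13,-19,37,-30,9,27,-40,28,3 for degrees 0…14.
[t¹⁴] = 1·3 + 1·9 + 1·(-30) = -18.

-18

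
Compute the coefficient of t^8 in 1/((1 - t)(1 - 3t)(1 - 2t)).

28501

Partial fractions give a closed form: a_n = (1/2)·1^n + (9/2)·3^n + (-4)·2^n.
At n = 8: a_8 = 28501.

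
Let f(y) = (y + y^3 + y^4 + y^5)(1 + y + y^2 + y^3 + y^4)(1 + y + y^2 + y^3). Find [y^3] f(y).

(y + y^3 + y^4 + y^5) has coefficients 0,1,0,1 for degrees 0…3.
(1 + y + y^2 + y^3 + y^4) has coefficients 1,1,1,1 for degrees 0…3.
Finally multiplying by (1 + y + y^2 + y^3), the product of all factors after the first has coefficients 1,2,3,4 for degrees 0…3.
[y^3] = 1·3 + 1·1 = 4.

4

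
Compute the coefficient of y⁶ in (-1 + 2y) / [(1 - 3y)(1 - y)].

Partial fractions give a closed form: a_n = (-1/2)·3^n + (-1/2)·1^n.
At n = 6: a_6 = -365.

-365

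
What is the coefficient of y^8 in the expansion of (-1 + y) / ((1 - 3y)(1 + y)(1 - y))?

-4921

Partial fractions give a closed form: a_n = (-3/4)·3^n + (-1/4)·(-1)^n.
At n = 8: a_8 = -4921.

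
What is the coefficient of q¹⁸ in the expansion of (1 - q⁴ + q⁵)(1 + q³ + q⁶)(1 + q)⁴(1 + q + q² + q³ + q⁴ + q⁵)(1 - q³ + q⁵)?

11

(1 - q⁴ + q⁵) has coefficients 1,0,0,0,-1,1 for degrees 0…5.
(1 + q³ + q⁶) has coefficients 1,0,0,1,0,0,1,0,0,0,0,0,0,0,0,0,0,0,0 for degrees 0…18.
Multiplying by (1 + q)⁴ gives running coefficients 1,4,6,5,5,6,5,5,6,4,1,0,0,0,0,0,0,0,0 for degrees 0…18.
Multiplying by (1 + q + q² + q³ + q⁴ + q⁵) gives running coefficients 1,5,11,16,21,27,31,32,32,31,27,21,16,11,5,1,0,0,0 for degrees 0…18.
Finally multiplying by (1 - q³ + q⁵), the product of all factors after the first has coefficients 1,5,11,15,16,17,20,22,21,21,22,20,17,16,15,12,10,11,10 for degrees 0…18.
[q¹⁸] = 1·10 − 1·15 + 1·16 = 11.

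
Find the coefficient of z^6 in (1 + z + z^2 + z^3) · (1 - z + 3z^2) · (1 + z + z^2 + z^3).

8

(1 + z + z^2 + z^3) has coefficients 1,1,1,1 for degrees 0…3.
(1 - z + 3z^2) has coefficients 1,-1,3,0,0,0,0 for degrees 0…6.
Finally multiplying by (1 + z + z^2 + z^3), the product of all factors after the first has coefficients 1,0,3,3,2,3,0 for degrees 0…6.
[z^6] = 1·0 + 1·3 + 1·2 + 1·3 = 8.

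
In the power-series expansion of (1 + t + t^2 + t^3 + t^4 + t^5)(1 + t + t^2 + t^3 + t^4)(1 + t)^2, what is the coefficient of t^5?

(1 + t + t^2 + t^3 + t^4 + t^5) has coefficients 1,1,1,1,1,1 for degrees 0…5.
(1 + t + t^2 + t^3 + t^4) has coefficients 1,1,1,1,1,0 for degrees 0…5.
Finally multiplying by (1 + t)^2, the product of all factors after the first has coefficients 1,3,4,4,4,3 for degrees 0…5.
[t^5] = 1·3 + 1·4 + 1·4 + 1·4 + 1·3 + 1·1 = 19.

19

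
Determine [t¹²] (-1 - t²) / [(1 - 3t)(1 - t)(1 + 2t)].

Partial fractions give a closed form: a_n = (-1)·3^n + (1/3)·1^n + (-1/3)·(-2)^n.
At n = 12: a_12 = -532806.

-532806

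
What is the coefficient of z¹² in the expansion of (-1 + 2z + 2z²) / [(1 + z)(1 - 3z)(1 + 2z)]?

Partial fractions give a closed form: a_n = (1/4)·(-1)^n + (-1/20)·3^n + (-6/5)·(-2)^n.
At n = 12: a_12 = -31487.

-31487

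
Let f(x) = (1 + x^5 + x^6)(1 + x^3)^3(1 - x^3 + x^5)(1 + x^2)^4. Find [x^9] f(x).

(1 + x^5 + x^6) has coefficients 1,0,0,0,0,1,1 for degrees 0…6.
(1 + x^3)^3 has coefficients 1,0,0,3,0,0,3,0,0,1 for degrees 0…9.
Multiplying by (1 - x^3 + x^5) gives running coefficients 1,0,0,2,0,1,0,0,3,-2 for degrees 0…9.
Finally multiplying by (1 + x^2)^4, the product of all factors after the first has coefficients 1,0,4,2,6,9,4,16,4,12 for degrees 0…9.
[x^9] = 1·12 + 1·6 + 1·2 = 20.

20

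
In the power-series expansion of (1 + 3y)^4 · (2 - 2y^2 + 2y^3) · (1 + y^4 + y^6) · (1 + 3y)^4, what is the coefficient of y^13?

24948

(1 + 3y)^4 has coefficients 1,12,54,108,81 for degrees 0…4.
(2 - 2y^2 + 2y^3) has coefficients 2,0,-2,2,0,0,0,0,0,0,0,0,0,0 for degrees 0…13.
Multiplying by (1 + y^4 + y^6) gives running coefficients 2,0,-2,2,2,0,0,2,-2,2,0,0,0,0 for degrees 0…13.
Finally multiplying by (1 + 3y)^4, the product of all factors after the first has coefficients 2,24,106,194,80,-84,162,380,184,86,132,54,54,162 for degrees 0…13.
[y^13] = 1·162 + 12·54 + 54·54 + 108·132 + 81·86 = 24948.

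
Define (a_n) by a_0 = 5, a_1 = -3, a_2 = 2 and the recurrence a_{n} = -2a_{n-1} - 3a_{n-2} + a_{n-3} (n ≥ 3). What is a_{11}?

The ordinary generating function has denominator 1 + 2y + 3y^2 - y^3.
Iterating the recurrence: a_0,…,a_{11} = 5, -3, 2, 10, -29, 30, 37, -193, 305, 6, -1120, 2527.

2527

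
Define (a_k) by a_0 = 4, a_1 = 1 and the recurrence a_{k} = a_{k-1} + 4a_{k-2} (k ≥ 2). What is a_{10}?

The ordinary generating function has denominator 1 - y - 4y^2.
Iterating the recurrence: a_0,…,a_{10} = 4, 1, 17, 21, 89, 173, 529, 1221, 3337, 8221, 21569.

21569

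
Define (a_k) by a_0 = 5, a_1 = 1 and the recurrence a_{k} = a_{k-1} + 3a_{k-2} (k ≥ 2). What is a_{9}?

3763

The ordinary generating function has denominator 1 - z - 3z^2.
Iterating the recurrence: a_0,…,a_{9} = 5, 1, 16, 19, 67, 124, 325, 697, 1672, 3763.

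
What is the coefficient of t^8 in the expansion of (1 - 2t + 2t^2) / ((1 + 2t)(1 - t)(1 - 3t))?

Partial fractions give a closed form: a_n = (2/3)·(-2)^n + (-1/6)·1^n + (1/2)·3^n.
At n = 8: a_8 = 3451.

3451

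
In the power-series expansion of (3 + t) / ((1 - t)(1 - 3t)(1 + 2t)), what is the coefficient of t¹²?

Partial fractions give a closed form: a_n = (-2/3)·1^n + (3)·3^n + (2/3)·(-2)^n.
At n = 12: a_12 = 1597053.

1597053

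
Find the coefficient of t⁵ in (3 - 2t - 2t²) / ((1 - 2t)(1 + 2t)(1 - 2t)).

The denominator gives the recurrence a_n = 2a_(n−1) + 4a_(n−2) − 8a_(n−3) for n ≥ 3; the numerator fixes a_0 = 3, a_1 = 4, a_2 = 18.
Iterating: 3, 4, 18, 28, 96, 160, so a_5 = 160.

160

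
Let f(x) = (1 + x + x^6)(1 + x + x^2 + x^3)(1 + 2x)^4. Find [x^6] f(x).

(1 + x + x^6) has coefficients 1,1,0,0,0,0,1 for degrees 0…6.
(1 + x + x^2 + x^3) has coefficients 1,1,1,1,0,0,0 for degrees 0…6.
Finally multiplying by (1 + 2x)^4, the product of all factors after the first has coefficients 1,9,33,65,80,72,48 for degrees 0…6.
[x^6] = 1·48 + 1·72 + 1·1 = 121.

121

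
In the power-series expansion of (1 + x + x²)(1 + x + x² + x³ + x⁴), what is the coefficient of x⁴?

3

(1 + x + x²) has coefficients 1,1,1 for degrees 0…2.
(1 + x + x² + x³ + x⁴) has coefficients 1,1,1,1,1 for degrees 0…4.
[x⁴] = 1·1 + 1·1 + 1·1 = 3.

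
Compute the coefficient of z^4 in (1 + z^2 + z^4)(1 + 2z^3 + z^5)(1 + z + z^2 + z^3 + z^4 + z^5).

5

(1 + z^2 + z^4) has coefficients 1,0,1,0,1 for degrees 0…4.
(1 + 2z^3 + z^5) has coefficients 1,0,0,2,0 for degrees 0…4.
Finally multiplying by (1 + z + z^2 + z^3 + z^4 + z^5), the product of all factors after the first has coefficients 1,1,1,3,3 for degrees 0…4.
[z^4] = 1·3 + 1·1 + 1·1 = 5.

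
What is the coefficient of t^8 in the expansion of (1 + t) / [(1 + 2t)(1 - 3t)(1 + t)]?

4039

The denominator gives the recurrence a_n = 7a_(n−2) + 6a_(n−3) for n ≥ 3; the numerator fixes a_0 = 1, a_1 = 1, a_2 = 7.
Iterating: 1, 1, 7, 13, 55, 133, 463, 1261, 4039, so a_8 = 4039.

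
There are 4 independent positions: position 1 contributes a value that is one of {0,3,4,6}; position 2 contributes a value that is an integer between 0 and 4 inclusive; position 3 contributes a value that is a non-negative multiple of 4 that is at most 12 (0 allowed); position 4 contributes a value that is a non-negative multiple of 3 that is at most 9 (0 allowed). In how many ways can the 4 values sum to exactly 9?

The generating function for the choices is (1 + z^3 + z^4 + z^6)·(1 + z + z^2 + z^3 + z^4)·(1 + z^4 + z^8 + z^12)·(1 + z^3 + z^6 + z^9); the count is [z^9].
(1 + z^3 + z^4 + z^6) has coefficients 1,0,0,1,1,0,1 for degrees 0…6.
(1 + z + z^2 + z^3 + z^4) has coefficients 1,1,1,1,1,0,0,0,0,0 for degrees 0…9.
Multiplying by (1 + z^4 + z^8 + z^12) gives running coefficients 1,1,1,1,2,1,1,1,2,1 for degrees 0…9.
Finally multiplying by (1 + z^3 + z^6 + z^9), the product of all factors after the first has coefficients 1,1,1,2,3,2,3,4,4,4 for degrees 0…9.
[z^9] = 1·4 + 1·3 + 1·2 + 1·2 = 11.

11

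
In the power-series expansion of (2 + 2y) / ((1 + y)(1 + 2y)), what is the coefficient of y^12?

8192

Partial fractions give a closed form: a_n = (2)·(-2)^n.
At n = 12: a_12 = 8192.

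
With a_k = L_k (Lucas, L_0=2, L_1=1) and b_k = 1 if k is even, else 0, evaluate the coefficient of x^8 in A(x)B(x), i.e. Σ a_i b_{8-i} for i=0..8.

77

This is [x^8] in the product of the two ordinary generating functions.
Σ = 2·1 + 1·0 + 3·1 + 4·0 + 7·1 + 11·0 + 18·1 + 29·0 + 47·1 = 77.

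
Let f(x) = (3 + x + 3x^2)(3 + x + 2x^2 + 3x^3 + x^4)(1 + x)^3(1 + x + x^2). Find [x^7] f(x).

238

(3 + x + 3x^2) has coefficients 3,1,3 for degrees 0…2.
(3 + x + 2x^2 + 3x^3 + x^4) has coefficients 3,1,2,3,1,0,0,0 for degrees 0…7.
Multiplying by (1 + x)^3 gives running coefficients 3,10,14,15,17,14,6,1 for degrees 0…7.
Finally multiplying by (1 + x + x^2), the product of all factors after the first has coefficients 3,13,27,39,46,46,37,21 for degrees 0…7.
[x^7] = 3·21 + 1·37 + 3·46 = 238.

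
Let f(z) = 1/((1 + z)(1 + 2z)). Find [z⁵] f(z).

-63

Partial fractions give a closed form: a_n = (-1)·(-1)^n + (2)·(-2)^n.
At n = 5: a_5 = -63.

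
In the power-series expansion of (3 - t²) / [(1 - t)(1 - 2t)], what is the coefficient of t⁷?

The denominator gives the recurrence a_n = 3a_(n−1) − 2a_(n−2) for n ≥ 3; the numerator fixes a_0 = 3, a_1 = 9, a_2 = 20.
Iterating: 3, 9, 20, 42, 86, 174, 350, 702, so a_7 = 702.

702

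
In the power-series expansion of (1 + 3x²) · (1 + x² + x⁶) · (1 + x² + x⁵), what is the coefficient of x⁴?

(1 + 3x²) has coefficients 1,0,3 for degrees 0…2.
(1 + x² + x⁶) has coefficients 1,0,1,0,0 for degrees 0…4.
Finally multiplying by (1 + x² + x⁵), the product of all factors after the first has coefficients 1,0,2,0,1 for degrees 0…4.
[x⁴] = 1·1 + 3·2 = 7.

7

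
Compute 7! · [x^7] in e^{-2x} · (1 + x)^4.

320

The EGF product rule gives c_7 = Σ_{k_1+k_2=7} C(7; k_1,k_2) · ∏ g_i(k_i), where e^{-2x} gives (-2)^k; (1+x)^4 gives the falling factorial (4)_k.
g_1(k) for k = 0…7: 1, -2, 4, -8, 16, -32, 64, -128.
g_2(k) for k = 0…7: 1, 4, 12, 24, 24, 0, 0, 0.
c_7 = Σ_k C(7,k)·g_1(k)·g_2(7−k) = 35·(-8)·24 + 35·16·24 + 21·(-32)·12 + 7·64·4 + 1·(-128)·1 = −6720 + 13440 − 8064 + 1792 − 128 = 320.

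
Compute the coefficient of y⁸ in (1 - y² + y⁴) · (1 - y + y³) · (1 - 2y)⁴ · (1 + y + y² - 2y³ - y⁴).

(1 - y² + y⁴) has coefficients 1,0,-1,0,1 for degrees 0…4.
(1 - y + y³) has coefficients 1,-1,0,1,0,0,0,0,0 for degrees 0…8.
Multiplying by (1 - 2y)⁴ gives running coefficients 1,-9,32,-55,40,8,-32,16,0 for degrees 0…8.
Finally multiplying by (1 + y + y² - 2y³ - y⁴), the product of all factors after the first has coefficients 1,-8,24,-34,34,-62,94,-33,-72 for degrees 0…8.
[y⁸] = 1·(-72) − 1·94 + 1·34 = -132.

-132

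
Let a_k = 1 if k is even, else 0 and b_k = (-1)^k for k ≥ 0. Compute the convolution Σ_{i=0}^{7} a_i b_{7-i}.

Write out a_i and b_{7-i} for i = 0,…,7 and sum the products.
Σ = 1·(-1) + 0·1 + 1·(-1) + 0·1 + 1·(-1) + 0·1 + 1·(-1) + 0·1 = -4.

-4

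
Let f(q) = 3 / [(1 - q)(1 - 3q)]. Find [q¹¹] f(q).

Partial fractions give a closed form: a_n = (-3/2)·1^n + (9/2)·3^n.
At n = 11: a_11 = 797160.

797160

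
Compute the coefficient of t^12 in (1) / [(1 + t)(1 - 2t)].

Partial fractions give a closed form: a_n = (1/3)·(-1)^n + (2/3)·2^n.
At n = 12: a_12 = 2731.

2731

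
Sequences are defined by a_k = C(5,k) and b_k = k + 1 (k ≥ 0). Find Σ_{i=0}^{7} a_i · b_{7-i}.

This is [x^7] in the product of the two ordinary generating functions.
Σ = 1·8 + 5·7 + 10·6 + 10·5 + 5·4 + 1·3 + 0·2 + 0·1 = 176.

176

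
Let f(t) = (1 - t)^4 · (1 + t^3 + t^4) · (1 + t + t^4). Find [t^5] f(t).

-4

(1 - t)^4 has coefficients 1,-4,6,-4,1 for degrees 0…4.
(1 + t^3 + t^4) has coefficients 1,0,0,1,1,0 for degrees 0…5.
Finally multiplying by (1 + t + t^4), the product of all factors after the first has coefficients 1,1,0,1,3,1 for degrees 0…5.
[t^5] = 1·1 − 4·3 + 6·1 − 4·0 + 1·1 = -4.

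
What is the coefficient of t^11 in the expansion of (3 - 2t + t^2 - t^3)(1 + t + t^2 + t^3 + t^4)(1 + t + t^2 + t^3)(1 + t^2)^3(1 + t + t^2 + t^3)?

12

(3 - 2t + t^2 - t^3) has coefficients 3,-2,1,-1 for degrees 0…3.
(1 + t + t^2 + t^3 + t^4) has coefficients 1,1,1,1,1,0,0,0,0,0,0,0 for degrees 0…11.
Multiplying by (1 + t + t^2 + t^3) gives running coefficients 1,2,3,4,4,3,2,1,0,0,0,0 for degrees 0…11.
Multiplying by (1 + t^2)^3 gives running coefficients 1,2,6,10,16,21,24,24,21,16,10,6 for degrees 0…11.
Finally multiplying by (1 + t + t^2 + t^3), the product of all factors after the first has coefficients 1,3,9,19,34,53,71,85,90,85,71,53 for degrees 0…11.
[t^11] = 3·53 − 2·71 + 1·85 − 1·90 = 12.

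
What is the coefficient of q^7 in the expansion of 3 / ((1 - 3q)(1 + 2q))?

3783

The denominator gives the recurrence a_n = a_(n−1) + 6a_(n−2) for n ≥ 2; the numerator fixes a_0 = 3, a_1 = 3.
Iterating: 3, 3, 21, 39, 165, 399, 1389, 3783, so a_7 = 3783.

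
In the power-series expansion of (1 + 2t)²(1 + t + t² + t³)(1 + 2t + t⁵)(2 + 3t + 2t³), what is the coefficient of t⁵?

(1 + 2t)² has coefficients 1,4,4 for degrees 0…2.
(1 + t + t² + t³) has coefficients 1,1,1,1,0,0 for degrees 0…5.
Multiplying by (1 + 2t + t⁵) gives running coefficients 1,3,3,3,2,1 for degrees 0…5.
Finally multiplying by (2 + 3t + 2t³), the product of all factors after the first has coefficients 2,9,15,17,19,14 for degrees 0…5.
[t⁵] = 1·14 + 4·19 + 4·17 = 158.

158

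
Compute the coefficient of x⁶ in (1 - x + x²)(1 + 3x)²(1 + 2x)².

36

(1 - x + x²) has coefficients 1,-1,1 for degrees 0…2.
(1 + 3x)² has coefficients 1,6,9,0,0,0,0 for degrees 0…6.
Finally multiplying by (1 + 2x)², the product of all factors after the first has coefficients 1,10,37,60,36,0,0 for degrees 0…6.
[x⁶] = 1·0 − 1·0 + 1·36 = 36.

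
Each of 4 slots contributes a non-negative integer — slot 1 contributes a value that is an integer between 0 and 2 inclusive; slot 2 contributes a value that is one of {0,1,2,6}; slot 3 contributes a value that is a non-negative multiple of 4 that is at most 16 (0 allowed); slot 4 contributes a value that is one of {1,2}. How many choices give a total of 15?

The generating function for the choices is (1 + q + q²)·(1 + q + q² + q⁶)·(1 + q⁴ + q⁸ + q¹² + q¹⁶)·(q + q²); the count is [q¹⁵].
(1 + q + q²) has coefficients 1,1,1 for degrees 0…2.
(1 + q + q² + q⁶) has coefficients 1,1,1,0,0,0,1,0,0,0,0,0,0,0,0,0 for degrees 0…15.
Multiplying by (1 + q⁴ + q⁸ + q¹² + q¹⁶) gives running coefficients 1,1,1,0,1,1,2,0,1,1,2,0,1,1,2,0 for degrees 0…15.
Finally multiplying by (q + q²), the product of all factors after the first has coefficients 0,1,2,2,1,1,2,3,2,1,2,3,2,1,2,3 for degrees 0…15.
[q¹⁵] = 1·3 + 1·2 + 1·1 = 6.

6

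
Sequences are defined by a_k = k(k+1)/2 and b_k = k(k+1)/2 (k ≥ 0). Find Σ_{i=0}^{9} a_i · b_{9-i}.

Write out a_i and b_{9-i} for i = 0,…,9 and sum the products.
Σ = 0·45 + 1·36 + 3·28 + 6·21 + 10·15 + 15·10 + 21·6 + 28·3 + 36·1 + 45·0 = 792.

792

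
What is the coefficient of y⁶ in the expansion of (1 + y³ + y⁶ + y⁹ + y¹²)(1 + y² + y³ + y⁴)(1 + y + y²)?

(1 + y³ + y⁶ + y⁹ + y¹²) has coefficients 1,0,0,1,0,0,1 for degrees 0…6.
(1 + y² + y³ + y⁴) has coefficients 1,0,1,1,1,0,0 for degrees 0…6.
Finally multiplying by (1 + y + y²), the product of all factors after the first has coefficients 1,1,2,2,3,2,1 for degrees 0…6.
[y⁶] = 1·1 + 1·2 + 1·1 = 4.

4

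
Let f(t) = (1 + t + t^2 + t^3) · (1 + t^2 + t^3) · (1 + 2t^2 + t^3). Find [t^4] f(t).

7

(1 + t + t^2 + t^3) has coefficients 1,1,1,1 for degrees 0…3.
(1 + t^2 + t^3) has coefficients 1,0,1,1,0 for degrees 0…4.
Finally multiplying by (1 + 2t^2 + t^3), the product of all factors after the first has coefficients 1,0,3,2,2 for degrees 0…4.
[t^4] = 1·2 + 1·2 + 1·3 + 1·0 = 7.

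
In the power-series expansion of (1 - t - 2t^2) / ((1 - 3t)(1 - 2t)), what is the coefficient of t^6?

972

The denominator gives the recurrence a_n = 5a_(n−1) − 6a_(n−2) for n ≥ 3; the numerator fixes a_0 = 1, a_1 = 4, a_2 = 12.
Iterating: 1, 4, 12, 36, 108, 324, 972, so a_6 = 972.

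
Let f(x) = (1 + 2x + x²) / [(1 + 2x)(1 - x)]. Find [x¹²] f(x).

684

The denominator gives the recurrence a_n = −a_(n−1) + 2a_(n−2) for n ≥ 3; the numerator fixes a_0 = 1, a_1 = 1, a_2 = 2.
Iterating: 1, 1, 2, 0, 4, -4, 12, -20, 44, -84, 172, -340, 684, so a_12 = 684.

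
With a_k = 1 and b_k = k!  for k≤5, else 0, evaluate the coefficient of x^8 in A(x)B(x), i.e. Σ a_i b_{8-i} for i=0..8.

Write out a_i and b_{8-i} for i = 0,…,8 and sum the products.
Σ = 1·0 + 1·0 + 1·0 + 1·120 + 1·24 + 1·6 + 1·2 + 1·1 + 1·1 = 154.

154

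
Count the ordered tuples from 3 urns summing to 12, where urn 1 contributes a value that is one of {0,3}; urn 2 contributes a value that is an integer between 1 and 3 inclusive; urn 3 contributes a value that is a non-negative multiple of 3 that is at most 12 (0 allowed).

2

The generating function for the choices is (1 + q^3)·(q + q^2 + q^3)·(1 + q^3 + q^6 + q^9 + q^12); the count is [q^12].
(1 + q^3) has coefficients 1,0,0,1 for degrees 0…3.
(q + q^2 + q^3) has coefficients 0,1,1,1,0,0,0,0,0,0,0,0,0 for degrees 0…12.
Finally multiplying by (1 + q^3 + q^6 + q^9 + q^12), the product of all factors after the first has coefficients 0,1,1,1,1,1,1,1,1,1,1,1,1 for degrees 0…12.
[q^12] = 1·1 + 1·1 = 2.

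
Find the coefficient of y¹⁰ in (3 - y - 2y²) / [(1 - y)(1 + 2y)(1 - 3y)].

130727

Partial fractions give a closed form: a_n = (4/5)·(-2)^n + (11/5)·3^n.
At n = 10: a_10 = 130727.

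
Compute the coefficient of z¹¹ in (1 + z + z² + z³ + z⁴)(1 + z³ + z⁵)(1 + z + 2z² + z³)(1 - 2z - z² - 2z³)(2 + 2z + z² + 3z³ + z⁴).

-336

(1 + z + z² + z³ + z⁴) has coefficients 1,1,1,1,1 for degrees 0…4.
(1 + z³ + z⁵) has coefficients 1,0,0,1,0,1,0,0,0,0,0,0 for degrees 0…11.
Multiplying by (1 + z + 2z² + z³) gives running coefficients 1,1,2,2,1,3,2,2,1,0,0,0 for degrees 0…11.
Multiplying by (1 - 2z - z² - 2z³) gives running coefficients 1,-1,-1,-5,-7,-5,-9,-7,-11,-8,-5,-2 for degrees 0…11.
Finally multiplying by (2 + 2z + z² + 3z³ + z⁴), the product of all factors after the first has coefficients 2,0,-3,-10,-27,-33,-51,-63,-67,-77,-67,-62 for degrees 0…11.
[z¹¹] = 1·(-62) + 1·(-67) + 1·(-77) + 1·(-67) + 1·(-63) = -336.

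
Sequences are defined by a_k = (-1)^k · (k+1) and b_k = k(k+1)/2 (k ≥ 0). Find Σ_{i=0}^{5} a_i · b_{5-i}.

6

This is [x^5] in the product of the two ordinary generating functions.
Σ = 1·15 − 2·10 + 3·6 − 4·3 + 5·1 − 6·0 = 6.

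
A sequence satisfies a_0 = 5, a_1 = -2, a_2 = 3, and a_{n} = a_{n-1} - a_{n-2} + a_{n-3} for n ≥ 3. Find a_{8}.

5

The ordinary generating function has denominator 1 - x + x^2 - x^3.
Iterating the recurrence: a_0,…,a_{8} = 5, -2, 3, 10, 5, -2, 3, 10, 5.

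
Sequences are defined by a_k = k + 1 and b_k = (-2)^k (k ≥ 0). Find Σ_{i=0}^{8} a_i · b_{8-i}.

117

Write out a_i and b_{8-i} for i = 0,…,8 and sum the products.
Σ = 1·256 + 2·(-128) + 3·64 + 4·(-32) + 5·16 + 6·(-8) + 7·4 + 8·(-2) + 9·1 = 117.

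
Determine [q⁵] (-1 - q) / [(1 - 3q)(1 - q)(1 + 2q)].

-287

Partial fractions give a closed form: a_n = (-6/5)·3^n + (1/3)·1^n + (-2/15)·(-2)^n.
At n = 5: a_5 = -287.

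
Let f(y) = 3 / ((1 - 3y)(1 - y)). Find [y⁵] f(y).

1092

Partial fractions give a closed form: a_n = (9/2)·3^n + (-3/2)·1^n.
At n = 5: a_5 = 1092.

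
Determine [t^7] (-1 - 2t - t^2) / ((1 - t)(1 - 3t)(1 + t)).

Partial fractions give a closed form: a_n = (1)·1^n + (-2)·3^n.
At n = 7: a_7 = -4373.

-4373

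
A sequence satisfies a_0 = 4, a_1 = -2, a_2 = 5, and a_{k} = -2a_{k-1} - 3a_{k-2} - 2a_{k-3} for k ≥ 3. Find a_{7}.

4

The ordinary generating function has denominator 1 + 2q + 3q^2 + 2q^3.
Iterating the recurrence: a_0,…,a_{7} = 4, -2, 5, -12, 13, 0, -15, 4.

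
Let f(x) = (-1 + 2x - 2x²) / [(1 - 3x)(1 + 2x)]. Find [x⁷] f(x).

The denominator gives the recurrence a_n = a_(n−1) + 6a_(n−2) for n ≥ 3; the numerator fixes a_0 = -1, a_1 = 1, a_2 = -7.
Iterating: -1, 1, -7, -1, -43, -49, -307, -601, so a_7 = -601.

-601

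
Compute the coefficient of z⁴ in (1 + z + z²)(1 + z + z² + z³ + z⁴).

3

(1 + z + z²) has coefficients 1,1,1 for degrees 0…2.
(1 + z + z² + z³ + z⁴) has coefficients 1,1,1,1,1 for degrees 0…4.
[z⁴] = 1·1 + 1·1 + 1·1 = 3.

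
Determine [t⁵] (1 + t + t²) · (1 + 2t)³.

8

(1 + t + t²) has coefficients 1,1,1 for degrees 0…2.
(1 + 2t)³ has coefficients 1,6,12,8,0,0 for degrees 0…5.
[t⁵] = 1·0 + 1·0 + 1·8 = 8.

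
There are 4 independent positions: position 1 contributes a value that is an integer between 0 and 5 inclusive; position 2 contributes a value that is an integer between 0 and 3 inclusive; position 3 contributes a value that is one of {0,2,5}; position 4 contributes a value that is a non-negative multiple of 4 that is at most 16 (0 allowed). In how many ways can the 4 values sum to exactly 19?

18

The generating function for the choices is (1 + y + y^2 + y^3 + y^4 + y^5)·(1 + y + y^2 + y^3)·(1 + y^2 + y^5)·(1 + y^4 + y^8 + y^12 + y^16); the count is [y^19].
(1 + y + y^2 + y^3 + y^4 + y^5) has coefficients 1,1,1,1,1,1 for degrees 0…5.
(1 + y + y^2 + y^3) has coefficients 1,1,1,1,0,0,0,0,0,0,0,0,0,0,0,0,0,0,0,0 for degrees 0…19.
Multiplying by (1 + y^2 + y^5) gives running coefficients 1,1,2,2,1,2,1,1,1,0,0,0,0,0,0,0,0,0,0,0 for degrees 0…19.
Finally multiplying by (1 + y^4 + y^8 + y^12 + y^16), the product of all factors after the first has coefficients 1,1,2,2,2,3,3,3,3,3,3,3,3,3,3,3,3,3,3,3 for degrees 0…19.
[y^19] = 1·3 + 1·3 + 1·3 + 1·3 + 1·3 + 1·3 = 18.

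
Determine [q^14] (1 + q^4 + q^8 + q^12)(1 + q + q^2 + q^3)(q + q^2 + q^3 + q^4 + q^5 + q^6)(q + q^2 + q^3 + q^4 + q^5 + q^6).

36

(1 + q^4 + q^8 + q^12) has coefficients 1,0,0,0,1,0,0,0,1,0,0,0,1 for degrees 0…12.
(1 + q + q^2 + q^3) has coefficients 1,1,1,1,0,0,0,0,0,0,0,0,0,0,0 for degrees 0…14.
Multiplying by (q + q^2 + q^3 + q^4 + q^5 + q^6) gives running coefficients 0,1,2,3,4,4,4,3,2,1,0,0,0,0,0 for degrees 0…14.
Finally multiplying by (q + q^2 + q^3 + q^4 + q^5 + q^6), the product of all factors after the first has coefficients 0,0,1,3,6,10,14,18,20,20,18,14,10,6,3 for degrees 0…14.
[q^14] = 1·3 + 1·18 + 1·14 + 1·1 = 36.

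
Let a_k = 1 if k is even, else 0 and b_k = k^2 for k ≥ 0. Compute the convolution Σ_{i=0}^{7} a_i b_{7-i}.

84

This is [x^7] in the product of the two ordinary generating functions.
Σ = 1·49 + 0·36 + 1·25 + 0·16 + 1·9 + 0·4 + 1·1 + 0·0 = 84.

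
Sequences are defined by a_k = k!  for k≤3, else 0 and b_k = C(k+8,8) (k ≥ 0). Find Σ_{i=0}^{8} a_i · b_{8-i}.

The convolution is the t^8 coefficient of A(t)B(t).
Σ = 1·12870 + 1·6435 + 2·3003 + 6·1287 + 0·495 + 0·165 + 0·45 + 0·9 + 0·1 = 33033.

33033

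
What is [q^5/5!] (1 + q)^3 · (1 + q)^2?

The EGF product rule gives c_5 = Σ_{k_1+k_2=5} C(5; k_1,k_2) · ∏ g_i(k_i), where (1+q)^3 gives the falling factorial (3)_k; (1+q)^2 gives the falling factorial (2)_k.
g_1(k) for k = 0…5: 1, 3, 6, 6, 0, 0.
g_2(k) for k = 0…5: 1, 2, 2, 0, 0, 0.
c_5 = Σ_k C(5,k)·g_1(k)·g_2(5−k) = 10·6·2 = 120.

120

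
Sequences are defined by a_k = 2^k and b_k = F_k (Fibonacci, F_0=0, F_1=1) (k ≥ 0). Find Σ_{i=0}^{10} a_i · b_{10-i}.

The convolution is the x^10 coefficient of A(x)B(x).
Σ = 1·55 + 2·34 + 4·21 + 8·13 + 16·8 + 32·5 + 64·3 + 128·2 + 256·1 + 512·1 + 1024·0 = 1815.

1815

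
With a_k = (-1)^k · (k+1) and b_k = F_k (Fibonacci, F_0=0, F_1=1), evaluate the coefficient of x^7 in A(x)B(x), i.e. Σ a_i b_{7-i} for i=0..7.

This is [x^7] in the product of the two ordinary generating functions.
Σ = 1·13 − 2·8 + 3·5 − 4·3 + 5·2 − 6·1 + 7·1 − 8·0 = 11.

11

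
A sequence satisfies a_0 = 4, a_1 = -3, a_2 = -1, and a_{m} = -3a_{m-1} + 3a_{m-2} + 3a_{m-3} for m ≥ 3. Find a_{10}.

The ordinary generating function has denominator 1 + 3t - 3t^2 - 3t^3.
Iterating the recurrence: a_0,…,a_{10} = 4, -3, -1, 6, -30, 105, -387, 1386, -5004, 18009, -64881.

-64881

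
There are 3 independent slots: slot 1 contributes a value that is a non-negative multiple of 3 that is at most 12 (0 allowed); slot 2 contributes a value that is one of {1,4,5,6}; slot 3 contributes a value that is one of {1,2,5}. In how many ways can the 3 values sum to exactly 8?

3

The generating function for the choices is (1 + x³ + x⁶ + x⁹ + x¹²)·(x + x⁴ + x⁵ + x⁶)·(x + x² + x⁵); the count is [x⁸].
(1 + x³ + x⁶ + x⁹ + x¹²) has coefficients 1,0,0,1,0,0,1,0,0 for degrees 0…8.
(x + x⁴ + x⁵ + x⁶) has coefficients 0,1,0,0,1,1,1,0,0 for degrees 0…8.
Finally multiplying by (x + x² + x⁵), the product of all factors after the first has coefficients 0,0,1,1,0,1,3,2,1 for degrees 0…8.
[x⁸] = 1·1 + 1·1 + 1·1 = 3.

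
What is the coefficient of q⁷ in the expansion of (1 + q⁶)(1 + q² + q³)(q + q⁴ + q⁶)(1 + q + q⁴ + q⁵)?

(1 + q⁶) has coefficients 1,0,0,0,0,0,1 for degrees 0…6.
(1 + q² + q³) has coefficients 1,0,1,1,0,0,0,0 for degrees 0…7.
Multiplying by (q + q⁴ + q⁶) gives running coefficients 0,1,0,1,2,0,2,1 for degrees 0…7.
Finally multiplying by (1 + q + q⁴ + q⁵), the product of all factors after the first has coefficients 0,1,1,1,3,3,3,4 for degrees 0…7.
[q⁷] = 1·4 + 1·1 = 5.

5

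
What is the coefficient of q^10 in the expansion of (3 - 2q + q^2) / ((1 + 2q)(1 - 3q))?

The denominator gives the recurrence a_n = a_(n−1) + 6a_(n−2) for n ≥ 3; the numerator fixes a_0 = 3, a_1 = 1, a_2 = 20.
Iterating: 3, 1, 20, 26, 146, 302, 1178, 2990, 10058, 27998, 88346, so a_10 = 88346.

88346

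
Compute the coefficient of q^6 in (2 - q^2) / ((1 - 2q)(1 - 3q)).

The denominator gives the recurrence a_n = 5a_(n−1) − 6a_(n−2) for n ≥ 3; the numerator fixes a_0 = 2, a_1 = 10, a_2 = 37.
Iterating: 2, 10, 37, 125, 403, 1265, 3907, so a_6 = 3907.

3907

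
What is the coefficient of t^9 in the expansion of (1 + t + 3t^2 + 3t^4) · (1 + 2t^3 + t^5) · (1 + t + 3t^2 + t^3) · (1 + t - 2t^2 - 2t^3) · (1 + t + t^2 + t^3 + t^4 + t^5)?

-116

(1 + t + 3t^2 + 3t^4) has coefficients 1,1,3,0,3 for degrees 0…4.
(1 + 2t^3 + t^5) has coefficients 1,0,0,2,0,1,0,0,0,0 for degrees 0…9.
Multiplying by (1 + t + 3t^2 + t^3) gives running coefficients 1,1,3,3,2,7,3,3,1,0 for degrees 0…9.
Multiplying by (1 + t - 2t^2 - 2t^3) gives running coefficients 1,2,2,2,-3,-3,0,-12,-16,-11 for degrees 0…9.
Finally multiplying by (1 + t + t^2 + t^3 + t^4 + t^5), the product of all factors after the first has coefficients 1,3,5,7,4,1,0,-14,-32,-45 for degrees 0…9.
[t^9] = 1·(-45) + 1·(-32) + 3·(-14) + 3·1 = -116.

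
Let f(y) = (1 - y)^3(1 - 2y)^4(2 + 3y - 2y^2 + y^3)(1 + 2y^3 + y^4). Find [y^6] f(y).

-954

(1 - y)^3 has coefficients 1,-3,3,-1 for degrees 0…3.
(1 - 2y)^4 has coefficients 1,-8,24,-32,16,0,0 for degrees 0…6.
Multiplying by (2 + 3y - 2y^2 + y^3) gives running coefficients 2,-13,22,25,-120,136,-64 for degrees 0…6.
Finally multiplying by (1 + 2y^3 + y^4), the product of all factors after the first has coefficients 2,-13,22,29,-144,167,8 for degrees 0…6.
[y^6] = 1·8 − 3·167 + 3·(-144) − 1·29 = -954.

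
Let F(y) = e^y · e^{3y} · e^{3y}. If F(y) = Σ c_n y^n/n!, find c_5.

The EGF product rule gives c_5 = Σ_{k_1+k_2+k_3=5} C(5; k_1,k_2,k_3) · ∏ g_i(k_i), where e^y gives (1)^k; e^{3y} gives (3)^k; e^{3y} gives (3)^k.
g_1(k) for k = 0…5: 1, 1, 1, 1, 1, 1.
g_2(k) for k = 0…5: 1, 3, 9, 27, 81, 243.
g_3(k) for k = 0…5: 1, 3, 9, 27, 81, 243.
First combine the last two factors: h(k) = Σ_j C(k,j)·g_2(j)·g_3(k−j) for k = 0…5: 1, 6, 36, 216, 1296, 7776.
c_5 = Σ_k C(5,k)·g_1(k)·h(5−k) = 1·1·7776 + 5·1·1296 + 10·1·216 + 10·1·36 + 5·1·6 + 1·1·1 = 7776 + 6480 + 2160 + 360 + 30 + 1 = 16807.

16807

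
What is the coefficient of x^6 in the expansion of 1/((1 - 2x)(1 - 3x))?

Partial fractions give a closed form: a_n = (-2)·2^n + (3)·3^n.
At n = 6: a_6 = 2059.

2059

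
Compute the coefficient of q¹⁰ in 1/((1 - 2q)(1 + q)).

The denominator gives the recurrence a_n = a_(n−1) + 2a_(n−2) for n ≥ 2; the numerator fixes a_0 = 1, a_1 = 1.
Iterating: 1, 1, 3, 5, 11, 21, 43, 85, 171, 341, 683, so a_10 = 683.

683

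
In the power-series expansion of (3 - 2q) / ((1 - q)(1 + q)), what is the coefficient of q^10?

3

The denominator gives the recurrence a_n = a_(n−2) for n ≥ 2; the numerator fixes a_0 = 3, a_1 = -2.
Iterating: 3, -2, 3, -2, 3, -2, 3, -2, 3, -2, 3, so a_10 = 3.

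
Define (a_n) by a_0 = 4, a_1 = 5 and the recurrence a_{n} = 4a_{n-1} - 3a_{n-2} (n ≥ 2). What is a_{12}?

The ordinary generating function has denominator 1 - 4t + 3t^2.
Iterating the recurrence: a_0,…,a_{12} = 4, 5, 8, 17, 44, 125, 368, 1097, 3284, 9845, 29528, 88577, 265724.

265724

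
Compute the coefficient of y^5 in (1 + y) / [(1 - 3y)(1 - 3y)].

1863

The denominator gives the recurrence a_n = 6a_(n−1) − 9a_(n−2) for n ≥ 2; the numerator fixes a_0 = 1, a_1 = 7.
Iterating: 1, 7, 33, 135, 513, 1863, so a_5 = 1863.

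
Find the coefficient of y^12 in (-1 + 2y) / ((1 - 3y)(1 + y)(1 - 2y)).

Partial fractions give a closed form: a_n = (-3/4)·3^n + (-1/4)·(-1)^n.
At n = 12: a_12 = -398581.

-398581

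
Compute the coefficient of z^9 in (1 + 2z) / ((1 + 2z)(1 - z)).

Partial fractions give a closed form: a_n = (1)·1^n.
At n = 9: a_9 = 1.

1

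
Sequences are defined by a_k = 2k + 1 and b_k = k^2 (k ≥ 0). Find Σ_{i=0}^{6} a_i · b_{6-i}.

Write out a_i and b_{6-i} for i = 0,…,6 and sum the products.
Σ = 1·36 + 3·25 + 5·16 + 7·9 + 9·4 + 11·1 + 13·0 = 301.

301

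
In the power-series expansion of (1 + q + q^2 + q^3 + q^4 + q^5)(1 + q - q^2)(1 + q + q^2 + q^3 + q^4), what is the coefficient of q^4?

(1 + q + q^2 + q^3 + q^4 + q^5) has coefficients 1,1,1,1,1 for degrees 0…4.
(1 + q - q^2) has coefficients 1,1,-1,0,0 for degrees 0…4.
Finally multiplying by (1 + q + q^2 + q^3 + q^4), the product of all factors after the first has coefficients 1,2,1,1,1 for degrees 0…4.
[q^4] = 1·1 + 1·1 + 1·1 + 1·2 + 1·1 = 6.

6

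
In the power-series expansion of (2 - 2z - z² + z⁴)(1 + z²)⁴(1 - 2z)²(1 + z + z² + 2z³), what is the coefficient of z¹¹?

(2 - 2z - z² + z⁴) has coefficients 2,-2,-1,0,1 for degrees 0…4.
(1 + z²)⁴ has coefficients 1,0,4,0,6,0,4,0,1,0,0,0 for degrees 0…11.
Multiplying by (1 - 2z)² gives running coefficients 1,-4,8,-16,22,-24,28,-16,17,-4,4,0 for degrees 0…11.
Finally multiplying by (1 + z + z² + 2z³), the product of all factors after the first has coefficients 1,-3,5,-10,6,-2,-6,32,-19,53,-15,34 for degrees 0…11.
[z¹¹] = 2·34 − 2·(-15) − 1·53 + 1·32 = 77.

77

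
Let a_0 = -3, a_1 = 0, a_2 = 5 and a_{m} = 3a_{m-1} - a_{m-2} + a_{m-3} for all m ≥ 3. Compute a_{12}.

The ordinary generating function has denominator 1 - 3y + y^2 - y^3.
Iterating the recurrence: a_0,…,a_{12} = -3, 0, 5, 12, 31, 86, 239, 662, 1833, 5076, 14057, 38928, 107803.

107803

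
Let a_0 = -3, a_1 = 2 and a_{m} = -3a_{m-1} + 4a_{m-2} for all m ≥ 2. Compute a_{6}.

-4098

The ordinary generating function has denominator 1 + 3x - 4x^2.
Iterating the recurrence: a_0,…,a_{6} = -3, 2, -18, 62, -258, 1022, -4098.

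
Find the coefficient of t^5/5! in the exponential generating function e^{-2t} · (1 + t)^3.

-32

The EGF product rule gives c_5 = Σ_{k_1+k_2=5} C(5; k_1,k_2) · ∏ g_i(k_i), where e^{-2t} gives (-2)^k; (1+t)^3 gives the falling factorial (3)_k.
g_1(k) for k = 0…5: 1, -2, 4, -8, 16, -32.
g_2(k) for k = 0…5: 1, 3, 6, 6, 0, 0.
c_5 = Σ_k C(5,k)·g_1(k)·g_2(5−k) = 10·4·6 + 10·(-8)·6 + 5·16·3 + 1·(-32)·1 = 240 − 480 + 240 − 32 = -32.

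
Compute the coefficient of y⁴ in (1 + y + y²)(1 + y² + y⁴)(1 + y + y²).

(1 + y + y²) has coefficients 1,1,1 for degrees 0…2.
(1 + y² + y⁴) has coefficients 1,0,1,0,1 for degrees 0…4.
Finally multiplying by (1 + y + y²), the product of all factors after the first has coefficients 1,1,2,1,2 for degrees 0…4.
[y⁴] = 1·2 + 1·1 + 1·2 = 5.

5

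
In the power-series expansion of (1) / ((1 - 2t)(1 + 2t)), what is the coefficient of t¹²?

4096

The denominator gives the recurrence a_n = 4a_(n−2) for n ≥ 3; the numerator fixes a_0 = 1, a_1 = 0, a_2 = 4.
Iterating: 1, 0, 4, 0, 16, 0, 64, 0, 256, 0, 1024, 0, 4096, so a_12 = 4096.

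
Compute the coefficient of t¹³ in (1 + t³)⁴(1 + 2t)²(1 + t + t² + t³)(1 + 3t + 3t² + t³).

(1 + t³)⁴ has coefficients 1,0,0,4,0,0,6,0,0,4,0,0,1 for degrees 0…12.
(1 + 2t)² has coefficients 1,4,4,0,0,0,0,0,0,0,0,0,0,0 for degrees 0…13.
Multiplying by (1 + t + t² + t³) gives running coefficients 1,5,9,9,8,4,0,0,0,0,0,0,0,0 for degrees 0…13.
Finally multiplying by (1 + 3t + 3t² + t³), the product of all factors after the first has coefficients 1,8,27,52,67,64,45,20,4,0,0,0,0,0 for degrees 0…13.
[t¹³] = 1·0 + 4·0 + 6·20 + 4·67 + 1·8 = 396.

396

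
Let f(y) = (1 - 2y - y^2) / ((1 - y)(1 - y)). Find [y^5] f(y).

The denominator gives the recurrence a_n = 2a_(n−1) − a_(n−2) for n ≥ 3; the numerator fixes a_0 = 1, a_1 = 0, a_2 = -2.
Iterating: 1, 0, -2, -4, -6, -8, so a_5 = -8.

-8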